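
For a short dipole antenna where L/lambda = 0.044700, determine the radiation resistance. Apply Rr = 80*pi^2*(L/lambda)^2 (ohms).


Rr = 80 * pi^2 * (0.044700)^2 = 80 * 9.869604 * 1.998090e-03 = 1.578 ohm

1.578 ohm


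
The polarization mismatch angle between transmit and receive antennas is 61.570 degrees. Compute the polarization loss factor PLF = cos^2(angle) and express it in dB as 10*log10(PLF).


PLF_linear = cos^2(61.570 deg) = 0.2266567
PLF_dB = 10 * log10(0.2266567) = -6.446 dB

-6.446 dB


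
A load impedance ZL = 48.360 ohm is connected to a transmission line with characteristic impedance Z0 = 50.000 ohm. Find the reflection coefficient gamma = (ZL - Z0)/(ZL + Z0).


gamma = (48.360 - 50.000) / (48.360 + 50.000) = -0.01667

-0.01667


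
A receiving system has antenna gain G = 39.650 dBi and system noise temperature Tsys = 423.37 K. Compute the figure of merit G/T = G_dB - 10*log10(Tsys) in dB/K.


G/T = 39.650 - 10*log10(423.37) = 39.650 - 26.26720 = 13.38 dB/K

13.38 dB/K


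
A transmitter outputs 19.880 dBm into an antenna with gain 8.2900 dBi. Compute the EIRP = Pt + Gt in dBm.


EIRP = Pt + Gt = 19.880 + 8.2900 = 28.17 dBm

28.17 dBm


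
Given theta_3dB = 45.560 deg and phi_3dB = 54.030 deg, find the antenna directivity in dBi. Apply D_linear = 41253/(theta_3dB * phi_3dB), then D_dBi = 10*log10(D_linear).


D_linear = 41253 / (45.560 * 54.030) = 16.75857
D_dBi = 10 * log10(16.75857) = 12.24 dBi

12.24 dBi


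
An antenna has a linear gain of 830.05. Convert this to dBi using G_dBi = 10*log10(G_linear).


G_dBi = 10 * log10(830.05) = 29.19 dBi

29.19 dBi


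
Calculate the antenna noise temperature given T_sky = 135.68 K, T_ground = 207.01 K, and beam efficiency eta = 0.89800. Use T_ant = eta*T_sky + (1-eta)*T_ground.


T_ant = 0.89800 * 135.68 + (1 - 0.89800) * 207.01 = 143.0 K

143.0 K


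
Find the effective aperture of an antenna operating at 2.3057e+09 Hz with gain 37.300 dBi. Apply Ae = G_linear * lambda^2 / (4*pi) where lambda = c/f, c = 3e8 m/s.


lambda = c / f = 3.0000e+08 / 2.3057e+09 = 0.1301123 m
G_linear = 10^(37.300/10) = 5370.318
Ae = G_linear * lambda^2 / (4*pi) = 5370.318 * 0.1301123^2 / (4*pi) = 7.235 m^2

7.235 m^2


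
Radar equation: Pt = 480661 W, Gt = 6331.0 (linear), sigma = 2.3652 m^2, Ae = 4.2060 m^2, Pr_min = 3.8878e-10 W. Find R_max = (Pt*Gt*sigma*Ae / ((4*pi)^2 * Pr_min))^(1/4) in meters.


R^4 = 480661*6331.0*2.3652*4.2060 / ((4*pi)^2 * 3.8878e-10) = 4.930883e+17
R_max = 4.930883e+17^0.25 = 26499 m

26499 m


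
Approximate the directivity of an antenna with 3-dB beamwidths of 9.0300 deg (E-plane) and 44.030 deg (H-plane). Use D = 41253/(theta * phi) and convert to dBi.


D_linear = 41253 / (9.0300 * 44.030) = 103.7574
D_dBi = 10 * log10(103.7574) = 20.16 dBi

20.16 dBi


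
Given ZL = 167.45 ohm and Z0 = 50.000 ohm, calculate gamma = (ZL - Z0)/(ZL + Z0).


gamma = (167.45 - 50.000) / (167.45 + 50.000) = 0.5401

0.5401


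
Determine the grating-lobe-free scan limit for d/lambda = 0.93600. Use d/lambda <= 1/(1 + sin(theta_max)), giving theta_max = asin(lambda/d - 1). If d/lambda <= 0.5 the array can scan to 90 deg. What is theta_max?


lambda/d - 1 = 1/0.93600 - 1 = 0.06837607
theta_max = asin(0.06837607) = 3.921 deg

3.921 deg


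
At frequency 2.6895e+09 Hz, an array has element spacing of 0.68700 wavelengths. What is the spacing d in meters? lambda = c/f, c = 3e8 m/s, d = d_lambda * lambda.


lambda = c / f = 3.0000e+08 / 2.6895e+09 = 0.1115449 m
d = 0.68700 * 0.1115449 = 0.07663 m

0.07663 m


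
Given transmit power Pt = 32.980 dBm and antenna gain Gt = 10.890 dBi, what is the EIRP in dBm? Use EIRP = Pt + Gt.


EIRP = Pt + Gt = 32.980 + 10.890 = 43.87 dBm

43.87 dBm


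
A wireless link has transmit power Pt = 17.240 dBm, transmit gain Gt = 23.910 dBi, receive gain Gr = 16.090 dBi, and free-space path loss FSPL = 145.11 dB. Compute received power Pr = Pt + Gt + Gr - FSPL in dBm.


Pr = 17.240 + 23.910 + 16.090 - 145.11 = -87.87 dBm

-87.87 dBm


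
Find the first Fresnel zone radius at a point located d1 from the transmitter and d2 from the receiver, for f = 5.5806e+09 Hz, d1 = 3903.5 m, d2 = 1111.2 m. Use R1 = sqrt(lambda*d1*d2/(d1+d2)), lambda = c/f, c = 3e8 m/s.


lambda = c / f = 3.0000e+08 / 5.5806e+09 = 0.05375766 m
R1 = sqrt(0.05375766 * 3903.5 * 1111.2 / (3903.5 + 1111.2)) = 6.819 m

6.819 m


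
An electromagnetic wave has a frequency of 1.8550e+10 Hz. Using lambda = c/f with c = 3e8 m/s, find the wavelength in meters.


lambda = c / f = 3.0000e+08 / 1.8550e+10 = 0.01617 m

0.01617 m


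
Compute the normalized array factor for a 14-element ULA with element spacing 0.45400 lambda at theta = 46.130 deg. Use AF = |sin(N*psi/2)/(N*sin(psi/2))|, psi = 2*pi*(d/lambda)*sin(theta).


psi = 2*pi*0.45400*sin(46.130 deg) = 2.056455 rad
AF = |sin(14*2.056455/2) / (14*sin(2.056455/2))| = 0.08065

0.08065


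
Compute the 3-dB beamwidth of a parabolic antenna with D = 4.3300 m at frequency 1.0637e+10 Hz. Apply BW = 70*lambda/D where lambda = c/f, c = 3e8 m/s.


lambda = c / f = 3.0000e+08 / 1.0637e+10 = 0.02820344 m
BW = 70 * 0.02820344 / 4.3300 = 0.4559 deg

0.4559 deg


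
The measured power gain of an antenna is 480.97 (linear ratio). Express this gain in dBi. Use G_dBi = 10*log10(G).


G_dBi = 10 * log10(480.97) = 26.82 dBi

26.82 dBi


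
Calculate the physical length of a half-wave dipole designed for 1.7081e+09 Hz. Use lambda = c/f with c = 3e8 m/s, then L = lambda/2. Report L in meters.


lambda = c / f = 3.0000e+08 / 1.7081e+09 = 0.1756337 m
L = lambda / 2 = 0.1756337 / 2 = 0.08782 m

0.08782 m


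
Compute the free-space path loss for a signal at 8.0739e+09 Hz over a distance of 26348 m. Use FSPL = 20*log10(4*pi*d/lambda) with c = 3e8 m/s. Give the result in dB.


lambda = c / f = 3.0000e+08 / 8.0739e+09 = 0.03715676 m
FSPL = 20 * log10(4*pi*26348/0.03715676) = 139.0 dB

139.0 dB


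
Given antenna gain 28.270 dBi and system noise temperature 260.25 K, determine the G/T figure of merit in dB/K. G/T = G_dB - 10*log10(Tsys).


G/T = 28.270 - 10*log10(260.25) = 28.270 - 24.15391 = 4.116 dB/K

4.116 dB/K


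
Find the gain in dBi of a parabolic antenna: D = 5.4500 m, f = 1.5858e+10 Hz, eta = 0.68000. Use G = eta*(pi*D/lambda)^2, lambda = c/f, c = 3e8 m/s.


lambda = c / f = 3.0000e+08 / 1.5858e+10 = 0.01891790 m
G_linear = 0.68000 * (pi * 5.4500 / 0.01891790)^2 = 557000.8
G_dBi = 10 * log10(557000.8) = 57.46 dBi

57.46 dBi


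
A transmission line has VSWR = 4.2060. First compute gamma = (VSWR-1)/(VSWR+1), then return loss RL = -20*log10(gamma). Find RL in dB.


gamma = (4.2060 - 1) / (4.2060 + 1) = 0.6158279
RL = -20 * log10(0.6158279) = 4.211 dB

4.211 dB


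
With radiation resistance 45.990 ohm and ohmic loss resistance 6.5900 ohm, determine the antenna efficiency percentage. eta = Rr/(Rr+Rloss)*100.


eta = 45.990 / (45.990 + 6.5900) * 100 = 87.47%

87.47%


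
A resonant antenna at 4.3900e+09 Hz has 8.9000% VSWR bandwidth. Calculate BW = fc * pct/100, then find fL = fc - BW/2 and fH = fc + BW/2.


BW = 4.3900e+09 * 8.9000/100 = 3.907100e+08 Hz
fL = 4.3900e+09 - 3.907100e+08/2 = 4.195e+09 Hz
fH = 4.3900e+09 + 3.907100e+08/2 = 4.585e+09 Hz

BW=3.907e+08 Hz, fL=4.195e+09 Hz, fH=4.585e+09 Hz


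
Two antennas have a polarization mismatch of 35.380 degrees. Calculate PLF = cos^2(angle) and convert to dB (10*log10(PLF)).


PLF_linear = cos^2(35.380 deg) = 0.6647629
PLF_dB = 10 * log10(0.6647629) = -1.773 dB

-1.773 dB


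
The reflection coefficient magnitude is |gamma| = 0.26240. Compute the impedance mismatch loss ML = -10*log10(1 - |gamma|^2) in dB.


ML = -10 * log10(1 - 0.26240^2) = -10 * log10(0.93114624) = 0.3098 dB

0.3098 dB


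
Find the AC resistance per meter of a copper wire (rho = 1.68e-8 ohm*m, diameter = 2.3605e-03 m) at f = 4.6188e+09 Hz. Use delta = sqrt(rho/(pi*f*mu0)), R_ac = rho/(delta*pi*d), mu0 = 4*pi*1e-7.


delta = sqrt(1.68e-8 / (pi * 4.6188e+09 * 4*pi*1e-7)) = 9.598651e-07 m
R_ac = 1.68e-8 / (9.598651e-07 * pi * 2.3605e-03) = 2.360 ohm/m

2.360 ohm/m


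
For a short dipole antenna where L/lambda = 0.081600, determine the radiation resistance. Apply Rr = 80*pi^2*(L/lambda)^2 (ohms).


Rr = 80 * pi^2 * (0.081600)^2 = 80 * 9.869604 * 6.658560e-03 = 5.257 ohm

5.257 ohm


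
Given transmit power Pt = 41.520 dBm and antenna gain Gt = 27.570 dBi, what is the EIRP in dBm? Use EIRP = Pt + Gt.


EIRP = Pt + Gt = 41.520 + 27.570 = 69.09 dBm

69.09 dBm


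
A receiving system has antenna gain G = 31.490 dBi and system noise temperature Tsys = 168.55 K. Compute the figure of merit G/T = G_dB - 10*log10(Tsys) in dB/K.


G/T = 31.490 - 10*log10(168.55) = 31.490 - 22.26729 = 9.223 dB/K

9.223 dB/K


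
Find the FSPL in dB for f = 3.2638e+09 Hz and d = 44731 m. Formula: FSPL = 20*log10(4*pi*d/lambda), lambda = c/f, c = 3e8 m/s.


lambda = c / f = 3.0000e+08 / 3.2638e+09 = 0.09191740 m
FSPL = 20 * log10(4*pi*44731/0.09191740) = 135.7 dB

135.7 dB


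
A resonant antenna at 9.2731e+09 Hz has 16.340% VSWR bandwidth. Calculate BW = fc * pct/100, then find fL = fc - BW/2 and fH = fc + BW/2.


BW = 9.2731e+09 * 16.340/100 = 1.515225e+09 Hz
fL = 9.2731e+09 - 1.515225e+09/2 = 8.515e+09 Hz
fH = 9.2731e+09 + 1.515225e+09/2 = 1.003e+10 Hz

BW=1.515e+09 Hz, fL=8.515e+09 Hz, fH=1.003e+10 Hz


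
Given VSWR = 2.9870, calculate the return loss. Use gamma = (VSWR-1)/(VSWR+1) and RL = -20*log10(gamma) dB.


gamma = (2.9870 - 1) / (2.9870 + 1) = 0.4983697
RL = -20 * log10(0.4983697) = 6.049 dB

6.049 dB


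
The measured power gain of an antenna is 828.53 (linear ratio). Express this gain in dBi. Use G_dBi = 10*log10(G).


G_dBi = 10 * log10(828.53) = 29.18 dBi

29.18 dBi


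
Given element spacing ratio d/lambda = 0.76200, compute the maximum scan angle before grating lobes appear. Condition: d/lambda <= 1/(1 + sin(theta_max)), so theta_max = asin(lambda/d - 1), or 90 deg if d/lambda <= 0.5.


lambda/d - 1 = 1/0.76200 - 1 = 0.3123360
theta_max = asin(0.3123360) = 18.20 deg

18.20 deg


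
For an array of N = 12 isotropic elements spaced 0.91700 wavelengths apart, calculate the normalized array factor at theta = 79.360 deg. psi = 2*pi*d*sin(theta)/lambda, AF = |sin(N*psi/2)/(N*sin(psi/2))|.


psi = 2*pi*0.91700*sin(79.360 deg) = 5.662619 rad
AF = |sin(12*5.662619/2) / (12*sin(5.662619/2))| = 0.1500

0.1500


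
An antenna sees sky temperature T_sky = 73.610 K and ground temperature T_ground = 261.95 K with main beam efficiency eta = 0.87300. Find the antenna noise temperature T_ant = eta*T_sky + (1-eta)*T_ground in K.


T_ant = 0.87300 * 73.610 + (1 - 0.87300) * 261.95 = 97.53 K

97.53 K


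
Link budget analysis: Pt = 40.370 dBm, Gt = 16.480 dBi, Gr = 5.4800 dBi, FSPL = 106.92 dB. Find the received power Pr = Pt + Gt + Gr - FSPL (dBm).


Pr = 40.370 + 16.480 + 5.4800 - 106.92 = -44.59 dBm

-44.59 dBm


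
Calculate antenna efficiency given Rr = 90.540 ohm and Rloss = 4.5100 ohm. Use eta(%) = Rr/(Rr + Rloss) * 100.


eta = 90.540 / (90.540 + 4.5100) * 100 = 95.26%

95.26%


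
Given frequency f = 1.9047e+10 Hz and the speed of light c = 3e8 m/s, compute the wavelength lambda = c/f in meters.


lambda = c / f = 3.0000e+08 / 1.9047e+10 = 0.01575 m

0.01575 m


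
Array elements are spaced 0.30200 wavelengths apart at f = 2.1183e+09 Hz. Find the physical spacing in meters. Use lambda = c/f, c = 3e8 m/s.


lambda = c / f = 3.0000e+08 / 2.1183e+09 = 0.1416230 m
d = 0.30200 * 0.1416230 = 0.04277 m

0.04277 m


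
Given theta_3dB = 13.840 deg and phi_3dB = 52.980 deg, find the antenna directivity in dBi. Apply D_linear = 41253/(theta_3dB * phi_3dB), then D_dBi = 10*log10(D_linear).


D_linear = 41253 / (13.840 * 52.980) = 56.26101
D_dBi = 10 * log10(56.26101) = 17.50 dBi

17.50 dBi


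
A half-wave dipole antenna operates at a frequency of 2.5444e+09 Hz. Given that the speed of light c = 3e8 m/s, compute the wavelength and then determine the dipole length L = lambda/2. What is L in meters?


lambda = c / f = 3.0000e+08 / 2.5444e+09 = 0.1179060 m
L = lambda / 2 = 0.1179060 / 2 = 0.05895 m

0.05895 m


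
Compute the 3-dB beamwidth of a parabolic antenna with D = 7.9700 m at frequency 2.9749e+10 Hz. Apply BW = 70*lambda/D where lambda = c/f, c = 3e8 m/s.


lambda = c / f = 3.0000e+08 / 2.9749e+10 = 0.01008437 m
BW = 70 * 0.01008437 / 7.9700 = 0.08857 deg

0.08857 deg


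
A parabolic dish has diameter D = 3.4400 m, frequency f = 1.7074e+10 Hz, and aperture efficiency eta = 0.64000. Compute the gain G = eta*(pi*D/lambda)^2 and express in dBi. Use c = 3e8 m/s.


lambda = c / f = 3.0000e+08 / 1.7074e+10 = 0.01757058 m
G_linear = 0.64000 * (pi * 3.4400 / 0.01757058)^2 = 242116.5
G_dBi = 10 * log10(242116.5) = 53.84 dBi

53.84 dBi


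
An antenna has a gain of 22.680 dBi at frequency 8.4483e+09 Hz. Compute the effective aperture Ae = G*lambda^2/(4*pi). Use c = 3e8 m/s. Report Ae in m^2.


lambda = c / f = 3.0000e+08 / 8.4483e+09 = 0.03551010 m
G_linear = 10^(22.680/10) = 185.3532
Ae = G_linear * lambda^2 / (4*pi) = 185.3532 * 0.03551010^2 / (4*pi) = 0.01860 m^2

0.01860 m^2


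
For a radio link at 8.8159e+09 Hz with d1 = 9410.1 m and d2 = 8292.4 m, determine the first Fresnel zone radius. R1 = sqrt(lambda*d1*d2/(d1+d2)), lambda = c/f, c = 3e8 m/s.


lambda = c / f = 3.0000e+08 / 8.8159e+09 = 0.03402942 m
R1 = sqrt(0.03402942 * 9410.1 * 8292.4 / (9410.1 + 8292.4)) = 12.25 m

12.25 m


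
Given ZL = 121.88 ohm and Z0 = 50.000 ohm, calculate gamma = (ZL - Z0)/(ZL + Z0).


gamma = (121.88 - 50.000) / (121.88 + 50.000) = 0.4182

0.4182


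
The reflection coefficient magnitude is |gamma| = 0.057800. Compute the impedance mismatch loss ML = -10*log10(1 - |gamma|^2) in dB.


ML = -10 * log10(1 - 0.057800^2) = -10 * log10(0.99665916) = 0.01453 dB

0.01453 dB


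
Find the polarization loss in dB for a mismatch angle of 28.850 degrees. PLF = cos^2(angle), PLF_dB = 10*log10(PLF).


PLF_linear = cos^2(28.850 deg) = 0.7671762
PLF_dB = 10 * log10(0.7671762) = -1.151 dB

-1.151 dB


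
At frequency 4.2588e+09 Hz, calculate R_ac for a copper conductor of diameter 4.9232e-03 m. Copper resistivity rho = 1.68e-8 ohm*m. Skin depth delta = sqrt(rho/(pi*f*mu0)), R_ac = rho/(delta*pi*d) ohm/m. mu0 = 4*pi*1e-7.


delta = sqrt(1.68e-8 / (pi * 4.2588e+09 * 4*pi*1e-7)) = 9.996113e-07 m
R_ac = 1.68e-8 / (9.996113e-07 * pi * 4.9232e-03) = 1.087 ohm/m

1.087 ohm/m


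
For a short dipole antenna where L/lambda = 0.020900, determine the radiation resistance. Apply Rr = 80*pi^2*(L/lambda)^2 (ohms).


Rr = 80 * pi^2 * (0.020900)^2 = 80 * 9.869604 * 4.368100e-04 = 0.3449 ohm

0.3449 ohm


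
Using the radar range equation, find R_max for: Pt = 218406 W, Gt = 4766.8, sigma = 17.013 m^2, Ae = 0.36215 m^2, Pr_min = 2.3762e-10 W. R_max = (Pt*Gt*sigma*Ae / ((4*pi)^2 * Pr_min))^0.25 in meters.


R^4 = 218406*4766.8*17.013*0.36215 / ((4*pi)^2 * 2.3762e-10) = 1.709457e+17
R_max = 1.709457e+17^0.25 = 20334 m

20334 m


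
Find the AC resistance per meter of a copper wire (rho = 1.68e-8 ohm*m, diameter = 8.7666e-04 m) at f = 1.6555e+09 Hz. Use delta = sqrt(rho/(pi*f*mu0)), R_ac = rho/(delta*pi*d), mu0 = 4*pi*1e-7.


delta = sqrt(1.68e-8 / (pi * 1.6555e+09 * 4*pi*1e-7)) = 1.603283e-06 m
R_ac = 1.68e-8 / (1.603283e-06 * pi * 8.7666e-04) = 3.805 ohm/m

3.805 ohm/m


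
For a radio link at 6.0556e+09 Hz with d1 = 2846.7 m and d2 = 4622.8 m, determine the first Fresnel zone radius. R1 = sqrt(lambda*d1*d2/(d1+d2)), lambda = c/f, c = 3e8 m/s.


lambda = c / f = 3.0000e+08 / 6.0556e+09 = 0.04954092 m
R1 = sqrt(0.04954092 * 2846.7 * 4622.8 / (2846.7 + 4622.8)) = 9.342 m

9.342 m


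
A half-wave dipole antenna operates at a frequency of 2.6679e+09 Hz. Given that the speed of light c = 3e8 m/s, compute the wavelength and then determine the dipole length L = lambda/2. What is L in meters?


lambda = c / f = 3.0000e+08 / 2.6679e+09 = 0.1124480 m
L = lambda / 2 = 0.1124480 / 2 = 0.05622 m

0.05622 m


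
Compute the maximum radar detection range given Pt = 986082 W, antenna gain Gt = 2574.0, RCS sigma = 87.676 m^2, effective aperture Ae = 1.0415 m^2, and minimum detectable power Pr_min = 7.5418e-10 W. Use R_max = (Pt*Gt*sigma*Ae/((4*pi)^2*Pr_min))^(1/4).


R^4 = 986082*2574.0*87.676*1.0415 / ((4*pi)^2 * 7.5418e-10) = 1.946108e+18
R_max = 1.946108e+18^0.25 = 37350 m

37350 m


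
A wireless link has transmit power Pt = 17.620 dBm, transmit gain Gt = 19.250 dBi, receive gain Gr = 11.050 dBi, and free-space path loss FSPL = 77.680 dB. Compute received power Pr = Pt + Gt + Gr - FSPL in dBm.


Pr = 17.620 + 19.250 + 11.050 - 77.680 = -29.76 dBm

-29.76 dBm


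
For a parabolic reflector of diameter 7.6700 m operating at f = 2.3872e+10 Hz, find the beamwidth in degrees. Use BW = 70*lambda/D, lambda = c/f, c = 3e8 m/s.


lambda = c / f = 3.0000e+08 / 2.3872e+10 = 0.01256702 m
BW = 70 * 0.01256702 / 7.6700 = 0.1147 deg

0.1147 deg


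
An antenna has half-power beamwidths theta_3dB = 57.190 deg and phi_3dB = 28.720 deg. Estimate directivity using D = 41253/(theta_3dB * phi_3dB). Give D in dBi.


D_linear = 41253 / (57.190 * 28.720) = 25.11603
D_dBi = 10 * log10(25.11603) = 14.00 dBi

14.00 dBi


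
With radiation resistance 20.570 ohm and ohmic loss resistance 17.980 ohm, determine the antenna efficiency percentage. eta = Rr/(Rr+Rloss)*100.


eta = 20.570 / (20.570 + 17.980) * 100 = 53.36%

53.36%


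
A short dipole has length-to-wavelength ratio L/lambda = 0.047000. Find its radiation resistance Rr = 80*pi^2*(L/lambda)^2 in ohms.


Rr = 80 * pi^2 * (0.047000)^2 = 80 * 9.869604 * 2.209000e-03 = 1.744 ohm

1.744 ohm


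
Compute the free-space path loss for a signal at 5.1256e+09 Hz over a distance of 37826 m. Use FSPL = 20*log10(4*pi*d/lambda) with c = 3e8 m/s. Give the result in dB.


lambda = c / f = 3.0000e+08 / 5.1256e+09 = 0.05852973 m
FSPL = 20 * log10(4*pi*37826/0.05852973) = 138.2 dB

138.2 dB


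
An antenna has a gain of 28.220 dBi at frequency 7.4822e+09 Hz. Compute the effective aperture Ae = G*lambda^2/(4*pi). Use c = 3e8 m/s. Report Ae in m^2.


lambda = c / f = 3.0000e+08 / 7.4822e+09 = 0.04009516 m
G_linear = 10^(28.220/10) = 663.7431
Ae = G_linear * lambda^2 / (4*pi) = 663.7431 * 0.04009516^2 / (4*pi) = 0.08491 m^2

0.08491 m^2


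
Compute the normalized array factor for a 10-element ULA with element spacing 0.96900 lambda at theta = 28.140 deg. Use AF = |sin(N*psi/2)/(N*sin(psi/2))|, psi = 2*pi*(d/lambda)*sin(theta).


psi = 2*pi*0.96900*sin(28.140 deg) = 2.871461 rad
AF = |sin(10*2.871461/2) / (10*sin(2.871461/2))| = 0.09848

0.09848


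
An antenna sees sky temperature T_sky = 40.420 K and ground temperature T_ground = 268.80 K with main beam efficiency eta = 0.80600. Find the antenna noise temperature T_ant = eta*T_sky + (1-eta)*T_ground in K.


T_ant = 0.80600 * 40.420 + (1 - 0.80600) * 268.80 = 84.73 K

84.73 K


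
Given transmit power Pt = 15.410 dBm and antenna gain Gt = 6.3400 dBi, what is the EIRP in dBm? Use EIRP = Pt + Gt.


EIRP = Pt + Gt = 15.410 + 6.3400 = 21.75 dBm

21.75 dBm


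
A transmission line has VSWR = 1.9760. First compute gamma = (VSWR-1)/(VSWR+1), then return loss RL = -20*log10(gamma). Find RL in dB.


gamma = (1.9760 - 1) / (1.9760 + 1) = 0.3279570
RL = -20 * log10(0.3279570) = 9.684 dB

9.684 dB


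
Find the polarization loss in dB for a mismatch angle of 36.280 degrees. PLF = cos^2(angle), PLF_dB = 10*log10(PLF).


PLF_linear = cos^2(36.280 deg) = 0.6498535
PLF_dB = 10 * log10(0.6498535) = -1.872 dB

-1.872 dB


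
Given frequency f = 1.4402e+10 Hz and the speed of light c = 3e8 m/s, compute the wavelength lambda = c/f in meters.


lambda = c / f = 3.0000e+08 / 1.4402e+10 = 0.02083 m

0.02083 m


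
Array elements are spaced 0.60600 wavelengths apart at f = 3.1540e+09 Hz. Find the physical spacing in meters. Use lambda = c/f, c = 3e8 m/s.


lambda = c / f = 3.0000e+08 / 3.1540e+09 = 0.09511731 m
d = 0.60600 * 0.09511731 = 0.05764 m

0.05764 m


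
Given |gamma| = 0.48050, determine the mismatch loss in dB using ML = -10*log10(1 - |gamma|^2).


ML = -10 * log10(1 - 0.48050^2) = -10 * log10(0.76911975) = 1.140 dB

1.140 dB


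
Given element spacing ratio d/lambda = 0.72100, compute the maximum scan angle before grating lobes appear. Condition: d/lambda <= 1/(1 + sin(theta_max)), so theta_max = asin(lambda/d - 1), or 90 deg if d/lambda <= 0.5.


lambda/d - 1 = 1/0.72100 - 1 = 0.3869626
theta_max = asin(0.3869626) = 22.77 deg

22.77 deg


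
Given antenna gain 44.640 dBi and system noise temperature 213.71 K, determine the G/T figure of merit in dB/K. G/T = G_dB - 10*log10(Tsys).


G/T = 44.640 - 10*log10(213.71) = 44.640 - 23.29825 = 21.34 dB/K

21.34 dB/K


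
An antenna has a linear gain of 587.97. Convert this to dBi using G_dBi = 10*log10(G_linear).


G_dBi = 10 * log10(587.97) = 27.69 dBi

27.69 dBi


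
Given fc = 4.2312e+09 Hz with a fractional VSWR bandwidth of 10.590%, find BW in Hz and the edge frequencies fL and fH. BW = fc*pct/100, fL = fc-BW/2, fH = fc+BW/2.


BW = 4.2312e+09 * 10.590/100 = 4.480841e+08 Hz
fL = 4.2312e+09 - 4.480841e+08/2 = 4.007e+09 Hz
fH = 4.2312e+09 + 4.480841e+08/2 = 4.455e+09 Hz

BW=4.481e+08 Hz, fL=4.007e+09 Hz, fH=4.455e+09 Hz


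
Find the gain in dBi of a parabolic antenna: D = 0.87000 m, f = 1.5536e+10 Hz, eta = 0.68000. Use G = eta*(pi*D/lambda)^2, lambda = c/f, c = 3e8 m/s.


lambda = c / f = 3.0000e+08 / 1.5536e+10 = 0.01930999 m
G_linear = 0.68000 * (pi * 0.87000 / 0.01930999)^2 = 13623.32
G_dBi = 10 * log10(13623.32) = 41.34 dBi

41.34 dBi


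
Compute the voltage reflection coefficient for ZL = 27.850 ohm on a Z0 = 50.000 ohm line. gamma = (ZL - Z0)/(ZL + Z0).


gamma = (27.850 - 50.000) / (27.850 + 50.000) = -0.2845

-0.2845


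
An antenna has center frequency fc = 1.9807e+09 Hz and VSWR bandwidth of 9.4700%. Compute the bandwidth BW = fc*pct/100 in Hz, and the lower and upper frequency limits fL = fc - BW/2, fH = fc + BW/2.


BW = 1.9807e+09 * 9.4700/100 = 1.875723e+08 Hz
fL = 1.9807e+09 - 1.875723e+08/2 = 1.887e+09 Hz
fH = 1.9807e+09 + 1.875723e+08/2 = 2.074e+09 Hz

BW=1.876e+08 Hz, fL=1.887e+09 Hz, fH=2.074e+09 Hz


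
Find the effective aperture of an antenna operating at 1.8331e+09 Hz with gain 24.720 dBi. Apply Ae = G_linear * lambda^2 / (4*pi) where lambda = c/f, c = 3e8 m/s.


lambda = c / f = 3.0000e+08 / 1.8331e+09 = 0.1636572 m
G_linear = 10^(24.720/10) = 296.4831
Ae = G_linear * lambda^2 / (4*pi) = 296.4831 * 0.1636572^2 / (4*pi) = 0.6319 m^2

0.6319 m^2


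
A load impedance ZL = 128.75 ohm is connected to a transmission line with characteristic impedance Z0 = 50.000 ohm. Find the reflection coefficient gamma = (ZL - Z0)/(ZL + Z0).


gamma = (128.75 - 50.000) / (128.75 + 50.000) = 0.4406

0.4406


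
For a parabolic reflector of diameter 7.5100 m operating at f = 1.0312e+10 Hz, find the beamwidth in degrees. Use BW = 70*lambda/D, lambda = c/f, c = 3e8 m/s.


lambda = c / f = 3.0000e+08 / 1.0312e+10 = 0.02909232 m
BW = 70 * 0.02909232 / 7.5100 = 0.2712 deg

0.2712 deg


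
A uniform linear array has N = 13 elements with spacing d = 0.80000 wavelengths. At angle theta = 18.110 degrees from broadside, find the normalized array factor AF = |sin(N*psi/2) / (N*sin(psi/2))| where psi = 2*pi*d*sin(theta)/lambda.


psi = 2*pi*0.80000*sin(18.110 deg) = 1.562464 rad
AF = |sin(13*1.562464/2) / (13*sin(1.562464/2))| = 0.07295

0.07295


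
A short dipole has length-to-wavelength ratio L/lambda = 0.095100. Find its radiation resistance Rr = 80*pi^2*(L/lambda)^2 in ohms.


Rr = 80 * pi^2 * (0.095100)^2 = 80 * 9.869604 * 9.044010e-03 = 7.141 ohm

7.141 ohm


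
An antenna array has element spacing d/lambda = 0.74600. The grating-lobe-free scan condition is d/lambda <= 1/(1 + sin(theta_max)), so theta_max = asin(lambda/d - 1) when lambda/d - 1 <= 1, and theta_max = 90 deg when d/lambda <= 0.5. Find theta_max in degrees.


lambda/d - 1 = 1/0.74600 - 1 = 0.3404826
theta_max = asin(0.3404826) = 19.91 deg

19.91 deg


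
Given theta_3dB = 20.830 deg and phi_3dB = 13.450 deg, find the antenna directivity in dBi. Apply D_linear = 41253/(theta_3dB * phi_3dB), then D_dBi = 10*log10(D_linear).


D_linear = 41253 / (20.830 * 13.450) = 147.2462
D_dBi = 10 * log10(147.2462) = 21.68 dBi

21.68 dBi


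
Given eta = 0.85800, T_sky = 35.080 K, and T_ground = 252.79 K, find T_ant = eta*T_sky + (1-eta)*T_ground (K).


T_ant = 0.85800 * 35.080 + (1 - 0.85800) * 252.79 = 65.99 K

65.99 K


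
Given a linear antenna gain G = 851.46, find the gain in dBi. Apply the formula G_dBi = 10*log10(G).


G_dBi = 10 * log10(851.46) = 29.30 dBi

29.30 dBi


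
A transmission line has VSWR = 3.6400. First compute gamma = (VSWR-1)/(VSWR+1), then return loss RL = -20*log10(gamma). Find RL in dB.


gamma = (3.6400 - 1) / (3.6400 + 1) = 0.5689655
RL = -20 * log10(0.5689655) = 4.898 dB

4.898 dB


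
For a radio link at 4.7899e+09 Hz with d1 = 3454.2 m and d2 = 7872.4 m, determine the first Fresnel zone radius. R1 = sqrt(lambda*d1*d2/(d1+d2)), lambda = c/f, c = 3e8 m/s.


lambda = c / f = 3.0000e+08 / 4.7899e+09 = 0.06263179 m
R1 = sqrt(0.06263179 * 3454.2 * 7872.4 / (3454.2 + 7872.4)) = 12.26 m

12.26 m


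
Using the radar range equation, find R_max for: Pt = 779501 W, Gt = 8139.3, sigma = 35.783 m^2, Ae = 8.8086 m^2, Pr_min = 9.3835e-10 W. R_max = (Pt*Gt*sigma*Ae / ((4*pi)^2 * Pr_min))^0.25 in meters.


R^4 = 779501*8139.3*35.783*8.8086 / ((4*pi)^2 * 9.3835e-10) = 1.349593e+19
R_max = 1.349593e+19^0.25 = 60611 m

60611 m


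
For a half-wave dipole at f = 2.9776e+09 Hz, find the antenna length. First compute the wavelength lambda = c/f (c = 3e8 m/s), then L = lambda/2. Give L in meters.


lambda = c / f = 3.0000e+08 / 2.9776e+09 = 0.1007523 m
L = lambda / 2 = 0.1007523 / 2 = 0.05038 m

0.05038 m


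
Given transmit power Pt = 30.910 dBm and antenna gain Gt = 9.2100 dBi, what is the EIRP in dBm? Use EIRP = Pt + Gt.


EIRP = Pt + Gt = 30.910 + 9.2100 = 40.12 dBm

40.12 dBm


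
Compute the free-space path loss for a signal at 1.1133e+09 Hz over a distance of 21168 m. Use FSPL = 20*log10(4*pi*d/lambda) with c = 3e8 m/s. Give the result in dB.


lambda = c / f = 3.0000e+08 / 1.1133e+09 = 0.2694691 m
FSPL = 20 * log10(4*pi*21168/0.2694691) = 119.9 dB

119.9 dB


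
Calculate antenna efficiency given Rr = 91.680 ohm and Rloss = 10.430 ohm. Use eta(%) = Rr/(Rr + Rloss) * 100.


eta = 91.680 / (91.680 + 10.430) * 100 = 89.79%

89.79%


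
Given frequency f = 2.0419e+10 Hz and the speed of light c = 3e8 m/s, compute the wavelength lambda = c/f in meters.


lambda = c / f = 3.0000e+08 / 2.0419e+10 = 0.01469 m

0.01469 m


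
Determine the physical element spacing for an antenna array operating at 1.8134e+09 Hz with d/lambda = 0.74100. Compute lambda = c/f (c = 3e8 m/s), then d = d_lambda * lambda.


lambda = c / f = 3.0000e+08 / 1.8134e+09 = 0.1654351 m
d = 0.74100 * 0.1654351 = 0.1226 m

0.1226 m


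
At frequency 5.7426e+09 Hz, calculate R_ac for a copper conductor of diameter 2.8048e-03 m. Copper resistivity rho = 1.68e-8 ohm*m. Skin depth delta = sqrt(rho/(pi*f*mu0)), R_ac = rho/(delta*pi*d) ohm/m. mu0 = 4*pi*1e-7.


delta = sqrt(1.68e-8 / (pi * 5.7426e+09 * 4*pi*1e-7)) = 8.608361e-07 m
R_ac = 1.68e-8 / (8.608361e-07 * pi * 2.8048e-03) = 2.215 ohm/m

2.215 ohm/m


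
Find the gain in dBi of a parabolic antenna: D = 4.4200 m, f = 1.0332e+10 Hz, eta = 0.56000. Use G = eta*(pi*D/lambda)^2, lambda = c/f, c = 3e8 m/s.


lambda = c / f = 3.0000e+08 / 1.0332e+10 = 0.02903600 m
G_linear = 0.56000 * (pi * 4.4200 / 0.02903600)^2 = 128073.3
G_dBi = 10 * log10(128073.3) = 51.07 dBi

51.07 dBi


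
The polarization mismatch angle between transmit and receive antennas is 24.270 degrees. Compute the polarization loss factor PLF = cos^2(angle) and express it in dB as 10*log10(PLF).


PLF_linear = cos^2(24.270 deg) = 0.8310485
PLF_dB = 10 * log10(0.8310485) = -0.8037 dB

-0.8037 dB


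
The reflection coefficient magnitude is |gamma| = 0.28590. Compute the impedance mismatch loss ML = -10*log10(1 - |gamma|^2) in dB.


ML = -10 * log10(1 - 0.28590^2) = -10 * log10(0.91826119) = 0.3703 dB

0.3703 dB


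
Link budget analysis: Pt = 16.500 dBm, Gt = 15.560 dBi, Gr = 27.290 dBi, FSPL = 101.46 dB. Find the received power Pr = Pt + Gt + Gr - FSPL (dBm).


Pr = 16.500 + 15.560 + 27.290 - 101.46 = -42.11 dBm

-42.11 dBm


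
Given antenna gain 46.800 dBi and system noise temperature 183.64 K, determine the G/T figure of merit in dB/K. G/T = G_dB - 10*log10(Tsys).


G/T = 46.800 - 10*log10(183.64) = 46.800 - 22.63967 = 24.16 dB/K

24.16 dB/K


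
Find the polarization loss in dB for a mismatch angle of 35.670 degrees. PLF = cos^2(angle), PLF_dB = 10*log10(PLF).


PLF_linear = cos^2(35.670 deg) = 0.6599758
PLF_dB = 10 * log10(0.6599758) = -1.805 dB

-1.805 dB


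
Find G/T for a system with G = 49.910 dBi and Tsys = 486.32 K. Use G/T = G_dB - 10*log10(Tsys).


G/T = 49.910 - 10*log10(486.32) = 49.910 - 26.86922 = 23.04 dB/K

23.04 dB/K


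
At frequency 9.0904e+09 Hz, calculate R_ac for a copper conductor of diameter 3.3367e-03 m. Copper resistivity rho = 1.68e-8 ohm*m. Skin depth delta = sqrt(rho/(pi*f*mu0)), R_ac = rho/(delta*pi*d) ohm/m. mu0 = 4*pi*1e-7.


delta = sqrt(1.68e-8 / (pi * 9.0904e+09 * 4*pi*1e-7)) = 6.842003e-07 m
R_ac = 1.68e-8 / (6.842003e-07 * pi * 3.3367e-03) = 2.342 ohm/m

2.342 ohm/m


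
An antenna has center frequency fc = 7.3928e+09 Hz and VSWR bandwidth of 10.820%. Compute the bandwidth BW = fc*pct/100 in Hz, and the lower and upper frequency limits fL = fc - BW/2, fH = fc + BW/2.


BW = 7.3928e+09 * 10.820/100 = 7.999010e+08 Hz
fL = 7.3928e+09 - 7.999010e+08/2 = 6.993e+09 Hz
fH = 7.3928e+09 + 7.999010e+08/2 = 7.793e+09 Hz

BW=7.999e+08 Hz, fL=6.993e+09 Hz, fH=7.793e+09 Hz


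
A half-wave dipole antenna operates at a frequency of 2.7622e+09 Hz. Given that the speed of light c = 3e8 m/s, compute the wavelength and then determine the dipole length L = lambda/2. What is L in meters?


lambda = c / f = 3.0000e+08 / 2.7622e+09 = 0.1086091 m
L = lambda / 2 = 0.1086091 / 2 = 0.05430 m

0.05430 m


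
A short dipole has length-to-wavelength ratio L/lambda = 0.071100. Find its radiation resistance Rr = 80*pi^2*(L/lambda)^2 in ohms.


Rr = 80 * pi^2 * (0.071100)^2 = 80 * 9.869604 * 5.055210e-03 = 3.991 ohm

3.991 ohm


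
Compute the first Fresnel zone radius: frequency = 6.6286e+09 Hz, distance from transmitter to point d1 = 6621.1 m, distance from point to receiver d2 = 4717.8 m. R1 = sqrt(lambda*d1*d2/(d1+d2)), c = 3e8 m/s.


lambda = c / f = 3.0000e+08 / 6.6286e+09 = 0.04525843 m
R1 = sqrt(0.04525843 * 6621.1 * 4717.8 / (6621.1 + 4717.8)) = 11.17 m

11.17 m


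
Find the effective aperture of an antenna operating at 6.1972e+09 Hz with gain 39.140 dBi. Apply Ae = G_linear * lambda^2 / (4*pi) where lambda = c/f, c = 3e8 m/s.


lambda = c / f = 3.0000e+08 / 6.1972e+09 = 0.04840896 m
G_linear = 10^(39.140/10) = 8203.515
Ae = G_linear * lambda^2 / (4*pi) = 8203.515 * 0.04840896^2 / (4*pi) = 1.530 m^2

1.530 m^2


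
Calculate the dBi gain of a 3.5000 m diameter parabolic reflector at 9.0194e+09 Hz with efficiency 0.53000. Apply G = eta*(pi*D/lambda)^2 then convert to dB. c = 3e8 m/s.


lambda = c / f = 3.0000e+08 / 9.0194e+09 = 0.03326164 m
G_linear = 0.53000 * (pi * 3.5000 / 0.03326164)^2 = 57919.44
G_dBi = 10 * log10(57919.44) = 47.63 dBi

47.63 dBi


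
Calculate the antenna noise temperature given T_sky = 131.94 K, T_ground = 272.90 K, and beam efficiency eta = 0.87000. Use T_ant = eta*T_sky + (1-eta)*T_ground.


T_ant = 0.87000 * 131.94 + (1 - 0.87000) * 272.90 = 150.3 K

150.3 K


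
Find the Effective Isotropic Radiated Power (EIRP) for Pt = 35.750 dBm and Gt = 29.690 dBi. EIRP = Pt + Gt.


EIRP = Pt + Gt = 35.750 + 29.690 = 65.44 dBm

65.44 dBm


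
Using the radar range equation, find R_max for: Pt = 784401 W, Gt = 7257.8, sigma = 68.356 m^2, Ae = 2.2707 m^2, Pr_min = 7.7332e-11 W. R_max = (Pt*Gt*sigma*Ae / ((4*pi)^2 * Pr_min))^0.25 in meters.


R^4 = 784401*7257.8*68.356*2.2707 / ((4*pi)^2 * 7.7332e-11) = 7.236033e+19
R_max = 7.236033e+19^0.25 = 92231 m

92231 m


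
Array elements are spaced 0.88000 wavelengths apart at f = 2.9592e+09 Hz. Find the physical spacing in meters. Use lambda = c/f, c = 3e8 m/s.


lambda = c / f = 3.0000e+08 / 2.9592e+09 = 0.1013788 m
d = 0.88000 * 0.1013788 = 0.08921 m

0.08921 m


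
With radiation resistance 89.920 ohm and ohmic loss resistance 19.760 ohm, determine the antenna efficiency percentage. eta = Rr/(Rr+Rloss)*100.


eta = 89.920 / (89.920 + 19.760) * 100 = 81.98%

81.98%


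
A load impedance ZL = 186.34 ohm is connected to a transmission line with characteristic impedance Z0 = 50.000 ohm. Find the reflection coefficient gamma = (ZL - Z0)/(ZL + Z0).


gamma = (186.34 - 50.000) / (186.34 + 50.000) = 0.5769

0.5769


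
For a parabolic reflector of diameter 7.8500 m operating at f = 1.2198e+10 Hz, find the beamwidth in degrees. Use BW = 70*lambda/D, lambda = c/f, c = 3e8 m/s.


lambda = c / f = 3.0000e+08 / 1.2198e+10 = 0.02459420 m
BW = 70 * 0.02459420 / 7.8500 = 0.2193 deg

0.2193 deg


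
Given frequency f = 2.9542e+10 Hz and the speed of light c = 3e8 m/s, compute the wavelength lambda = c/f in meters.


lambda = c / f = 3.0000e+08 / 2.9542e+10 = 0.01016 m

0.01016 m


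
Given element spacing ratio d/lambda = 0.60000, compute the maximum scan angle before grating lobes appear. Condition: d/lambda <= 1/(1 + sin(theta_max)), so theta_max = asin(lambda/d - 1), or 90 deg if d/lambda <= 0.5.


lambda/d - 1 = 1/0.60000 - 1 = 0.6666667
theta_max = asin(0.6666667) = 41.81 deg

41.81 deg


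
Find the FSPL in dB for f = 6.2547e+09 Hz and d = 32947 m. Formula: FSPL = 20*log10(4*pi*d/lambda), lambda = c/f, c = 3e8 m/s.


lambda = c / f = 3.0000e+08 / 6.2547e+09 = 0.04796393 m
FSPL = 20 * log10(4*pi*32947/0.04796393) = 138.7 dB

138.7 dB


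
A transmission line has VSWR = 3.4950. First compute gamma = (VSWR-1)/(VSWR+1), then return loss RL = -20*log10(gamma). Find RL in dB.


gamma = (3.4950 - 1) / (3.4950 + 1) = 0.5550612
RL = -20 * log10(0.5550612) = 5.113 dB

5.113 dB


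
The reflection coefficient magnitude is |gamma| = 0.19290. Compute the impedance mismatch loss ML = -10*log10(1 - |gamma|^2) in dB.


ML = -10 * log10(1 - 0.19290^2) = -10 * log10(0.96278959) = 0.1647 dB

0.1647 dB


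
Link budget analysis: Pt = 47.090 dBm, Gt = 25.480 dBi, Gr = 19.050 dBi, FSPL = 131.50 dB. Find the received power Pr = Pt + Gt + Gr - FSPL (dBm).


Pr = 47.090 + 25.480 + 19.050 - 131.50 = -39.88 dBm

-39.88 dBm


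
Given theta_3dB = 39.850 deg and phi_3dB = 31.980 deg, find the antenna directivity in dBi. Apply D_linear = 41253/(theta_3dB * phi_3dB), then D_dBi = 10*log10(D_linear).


D_linear = 41253 / (39.850 * 31.980) = 32.37045
D_dBi = 10 * log10(32.37045) = 15.10 dBi

15.10 dBi


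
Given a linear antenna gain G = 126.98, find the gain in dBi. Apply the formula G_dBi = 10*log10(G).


G_dBi = 10 * log10(126.98) = 21.04 dBi

21.04 dBi


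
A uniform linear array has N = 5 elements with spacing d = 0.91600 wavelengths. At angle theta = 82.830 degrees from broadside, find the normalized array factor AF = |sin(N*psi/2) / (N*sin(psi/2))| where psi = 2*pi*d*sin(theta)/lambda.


psi = 2*pi*0.91600*sin(82.830 deg) = 5.710392 rad
AF = |sin(5*5.710392/2) / (5*sin(5.710392/2))| = 0.7012

0.7012


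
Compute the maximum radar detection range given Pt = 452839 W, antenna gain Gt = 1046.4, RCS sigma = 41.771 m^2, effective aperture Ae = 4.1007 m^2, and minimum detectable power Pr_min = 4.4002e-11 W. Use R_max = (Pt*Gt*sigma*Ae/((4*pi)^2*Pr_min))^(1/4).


R^4 = 452839*1046.4*41.771*4.1007 / ((4*pi)^2 * 4.4002e-11) = 1.168106e+19
R_max = 1.168106e+19^0.25 = 58462 m

58462 m


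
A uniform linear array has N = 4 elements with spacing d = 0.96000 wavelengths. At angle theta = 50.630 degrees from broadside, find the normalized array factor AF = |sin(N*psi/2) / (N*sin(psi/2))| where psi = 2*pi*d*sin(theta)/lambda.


psi = 2*pi*0.96000*sin(50.630 deg) = 4.663023 rad
AF = |sin(4*4.663023/2) / (4*sin(4.663023/2))| = 0.03402

0.03402


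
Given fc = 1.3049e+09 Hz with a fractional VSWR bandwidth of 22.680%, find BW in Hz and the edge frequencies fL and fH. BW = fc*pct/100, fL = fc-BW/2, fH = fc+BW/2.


BW = 1.3049e+09 * 22.680/100 = 2.959513e+08 Hz
fL = 1.3049e+09 - 2.959513e+08/2 = 1.157e+09 Hz
fH = 1.3049e+09 + 2.959513e+08/2 = 1.453e+09 Hz

BW=2.960e+08 Hz, fL=1.157e+09 Hz, fH=1.453e+09 Hz


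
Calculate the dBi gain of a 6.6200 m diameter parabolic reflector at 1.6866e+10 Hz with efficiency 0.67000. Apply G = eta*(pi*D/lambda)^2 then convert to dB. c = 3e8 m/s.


lambda = c / f = 3.0000e+08 / 1.6866e+10 = 0.01778726 m
G_linear = 0.67000 * (pi * 6.6200 / 0.01778726)^2 = 915951.4
G_dBi = 10 * log10(915951.4) = 59.62 dBi

59.62 dBi


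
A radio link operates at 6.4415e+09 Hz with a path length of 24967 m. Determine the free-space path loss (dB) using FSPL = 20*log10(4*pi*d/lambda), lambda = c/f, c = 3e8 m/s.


lambda = c / f = 3.0000e+08 / 6.4415e+09 = 0.04657300 m
FSPL = 20 * log10(4*pi*24967/0.04657300) = 136.6 dB

136.6 dB


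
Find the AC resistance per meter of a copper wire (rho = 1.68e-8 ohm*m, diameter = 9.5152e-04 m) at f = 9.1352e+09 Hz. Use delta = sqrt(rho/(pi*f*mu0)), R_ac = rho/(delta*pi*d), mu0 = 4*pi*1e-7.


delta = sqrt(1.68e-8 / (pi * 9.1352e+09 * 4*pi*1e-7)) = 6.825206e-07 m
R_ac = 1.68e-8 / (6.825206e-07 * pi * 9.5152e-04) = 8.234 ohm/m

8.234 ohm/m


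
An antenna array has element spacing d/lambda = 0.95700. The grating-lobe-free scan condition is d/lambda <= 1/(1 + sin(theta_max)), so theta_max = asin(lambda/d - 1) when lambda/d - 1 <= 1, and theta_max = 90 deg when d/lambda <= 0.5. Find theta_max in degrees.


lambda/d - 1 = 1/0.95700 - 1 = 0.04493208
theta_max = asin(0.04493208) = 2.575 deg

2.575 deg


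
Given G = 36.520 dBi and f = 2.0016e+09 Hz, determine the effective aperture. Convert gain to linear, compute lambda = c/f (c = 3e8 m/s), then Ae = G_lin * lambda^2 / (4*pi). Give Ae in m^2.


lambda = c / f = 3.0000e+08 / 2.0016e+09 = 0.1498801 m
G_linear = 10^(36.520/10) = 4487.454
Ae = G_linear * lambda^2 / (4*pi) = 4487.454 * 0.1498801^2 / (4*pi) = 8.022 m^2

8.022 m^2


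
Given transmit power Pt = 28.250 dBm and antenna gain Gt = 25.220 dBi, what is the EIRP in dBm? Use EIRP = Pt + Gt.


EIRP = Pt + Gt = 28.250 + 25.220 = 53.47 dBm

53.47 dBm


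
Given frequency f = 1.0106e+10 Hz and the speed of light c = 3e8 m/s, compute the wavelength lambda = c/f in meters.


lambda = c / f = 3.0000e+08 / 1.0106e+10 = 0.02969 m

0.02969 m


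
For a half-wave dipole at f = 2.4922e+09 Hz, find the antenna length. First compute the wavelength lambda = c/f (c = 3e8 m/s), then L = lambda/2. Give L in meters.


lambda = c / f = 3.0000e+08 / 2.4922e+09 = 0.1203756 m
L = lambda / 2 = 0.1203756 / 2 = 0.06019 m

0.06019 m


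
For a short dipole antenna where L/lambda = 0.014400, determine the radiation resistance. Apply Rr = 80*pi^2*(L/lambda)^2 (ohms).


Rr = 80 * pi^2 * (0.014400)^2 = 80 * 9.869604 * 2.073600e-04 = 0.1637 ohm

0.1637 ohm


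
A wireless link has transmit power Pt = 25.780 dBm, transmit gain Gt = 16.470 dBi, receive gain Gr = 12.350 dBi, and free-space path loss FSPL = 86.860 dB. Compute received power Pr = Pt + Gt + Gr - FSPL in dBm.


Pr = 25.780 + 16.470 + 12.350 - 86.860 = -32.26 dBm

-32.26 dBm


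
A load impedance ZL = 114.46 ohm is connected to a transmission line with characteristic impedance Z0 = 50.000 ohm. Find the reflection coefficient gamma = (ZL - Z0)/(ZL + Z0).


gamma = (114.46 - 50.000) / (114.46 + 50.000) = 0.3919

0.3919
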